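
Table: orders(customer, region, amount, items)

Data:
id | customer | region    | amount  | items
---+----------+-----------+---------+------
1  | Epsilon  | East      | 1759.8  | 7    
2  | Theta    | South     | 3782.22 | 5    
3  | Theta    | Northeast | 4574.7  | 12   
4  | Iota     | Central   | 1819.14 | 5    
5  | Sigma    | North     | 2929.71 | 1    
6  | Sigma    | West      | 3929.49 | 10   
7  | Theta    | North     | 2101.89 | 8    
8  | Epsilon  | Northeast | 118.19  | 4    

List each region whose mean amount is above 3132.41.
SELECT region, AVG(amount)
FROM orders
GROUP BY region
HAVING AVG(amount) > 3132.41

Result:
  South: avg=3782.22
  West: avg=3929.49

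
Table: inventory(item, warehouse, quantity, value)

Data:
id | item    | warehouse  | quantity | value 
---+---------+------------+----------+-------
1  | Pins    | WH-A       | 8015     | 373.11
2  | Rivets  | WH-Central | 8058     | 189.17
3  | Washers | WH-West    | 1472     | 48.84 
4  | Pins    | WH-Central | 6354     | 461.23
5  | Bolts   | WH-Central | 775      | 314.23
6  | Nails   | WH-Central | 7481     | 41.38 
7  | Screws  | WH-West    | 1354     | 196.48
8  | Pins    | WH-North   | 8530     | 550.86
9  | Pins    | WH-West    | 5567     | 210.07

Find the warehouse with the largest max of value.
SELECT warehouse, MAX(value) as val
FROM inventory
GROUP BY warehouse
ORDER BY val DESC
LIMIT 1

Result: WH-North with max(value) = 550.86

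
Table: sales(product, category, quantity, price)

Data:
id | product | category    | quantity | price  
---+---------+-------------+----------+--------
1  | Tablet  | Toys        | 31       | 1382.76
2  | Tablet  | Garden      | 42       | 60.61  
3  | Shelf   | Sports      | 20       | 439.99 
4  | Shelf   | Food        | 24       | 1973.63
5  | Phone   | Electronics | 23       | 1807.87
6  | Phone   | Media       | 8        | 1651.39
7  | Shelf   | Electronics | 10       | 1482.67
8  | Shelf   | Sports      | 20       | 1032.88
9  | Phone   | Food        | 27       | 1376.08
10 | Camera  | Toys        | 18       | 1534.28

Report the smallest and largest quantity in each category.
SELECT category, MIN(quantity), MAX(quantity)
FROM sales
GROUP BY category

Result:
  Electronics: min=10, max=23
  Food: min=24, max=27
  Garden: min=42, max=42
  Media: min=8, max=8
  Sports: min=20, max=20
  Toys: min=18, max=31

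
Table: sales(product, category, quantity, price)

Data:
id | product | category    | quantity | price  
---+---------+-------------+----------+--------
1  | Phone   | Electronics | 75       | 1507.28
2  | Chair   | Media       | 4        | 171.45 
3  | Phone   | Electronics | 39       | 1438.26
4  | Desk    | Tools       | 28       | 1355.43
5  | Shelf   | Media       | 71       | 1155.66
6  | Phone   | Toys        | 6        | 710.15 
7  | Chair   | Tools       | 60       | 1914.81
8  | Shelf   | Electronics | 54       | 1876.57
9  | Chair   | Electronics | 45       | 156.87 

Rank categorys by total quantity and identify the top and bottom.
SELECT category, SUM(quantity)
FROM sales
GROUP BY category
ORDER BY SUM(quantity)

All groups:
  Toys: 6
  Media: 75
  Tools: 88
  Electronics: 213

Highest: Electronics (213)
Lowest: Toys (6)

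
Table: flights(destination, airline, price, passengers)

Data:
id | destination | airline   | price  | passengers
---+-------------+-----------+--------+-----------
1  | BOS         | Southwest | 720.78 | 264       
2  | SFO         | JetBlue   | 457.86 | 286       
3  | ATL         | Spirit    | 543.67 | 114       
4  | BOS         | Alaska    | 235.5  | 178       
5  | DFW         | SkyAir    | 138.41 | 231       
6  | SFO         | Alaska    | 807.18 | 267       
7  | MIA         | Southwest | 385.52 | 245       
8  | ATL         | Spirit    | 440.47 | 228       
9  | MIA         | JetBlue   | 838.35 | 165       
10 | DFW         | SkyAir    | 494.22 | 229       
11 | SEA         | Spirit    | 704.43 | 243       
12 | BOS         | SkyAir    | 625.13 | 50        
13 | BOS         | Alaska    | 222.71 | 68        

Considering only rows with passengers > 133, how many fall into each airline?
SELECT airline, COUNT(*)
FROM flights
WHERE passengers > 133
GROUP BY airline

Note: WHERE filters rows before grouping.

Result:
  Alaska: 2
  JetBlue: 2
  SkyAir: 2
  Southwest: 2
  Spirit: 2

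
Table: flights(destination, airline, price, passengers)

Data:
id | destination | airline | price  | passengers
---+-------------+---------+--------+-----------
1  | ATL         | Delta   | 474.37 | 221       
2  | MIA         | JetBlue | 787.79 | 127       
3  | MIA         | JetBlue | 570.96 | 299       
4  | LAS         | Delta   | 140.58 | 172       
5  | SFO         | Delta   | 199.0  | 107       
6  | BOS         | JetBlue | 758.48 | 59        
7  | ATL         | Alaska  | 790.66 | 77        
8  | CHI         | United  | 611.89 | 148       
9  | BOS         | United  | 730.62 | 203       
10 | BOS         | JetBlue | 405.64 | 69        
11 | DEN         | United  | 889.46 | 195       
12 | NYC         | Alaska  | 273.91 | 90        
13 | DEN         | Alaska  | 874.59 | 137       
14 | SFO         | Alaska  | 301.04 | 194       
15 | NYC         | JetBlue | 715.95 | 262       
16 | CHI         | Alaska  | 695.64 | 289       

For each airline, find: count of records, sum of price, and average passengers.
SELECT airline,
       COUNT(*) as cnt,
       SUM(price) as total_price,
       AVG(passengers) as avg_passengers
FROM flights
GROUP BY airline

Result:
  Alaska: 5 records, 2935.84 total price, 157.40 avg passengers
  Delta: 3 records, 813.95 total price, 166.67 avg passengers
  JetBlue: 5 records, 3238.82 total price, 163.20 avg passengers
  United: 3 records, 2231.97 total price, 182.00 avg passengers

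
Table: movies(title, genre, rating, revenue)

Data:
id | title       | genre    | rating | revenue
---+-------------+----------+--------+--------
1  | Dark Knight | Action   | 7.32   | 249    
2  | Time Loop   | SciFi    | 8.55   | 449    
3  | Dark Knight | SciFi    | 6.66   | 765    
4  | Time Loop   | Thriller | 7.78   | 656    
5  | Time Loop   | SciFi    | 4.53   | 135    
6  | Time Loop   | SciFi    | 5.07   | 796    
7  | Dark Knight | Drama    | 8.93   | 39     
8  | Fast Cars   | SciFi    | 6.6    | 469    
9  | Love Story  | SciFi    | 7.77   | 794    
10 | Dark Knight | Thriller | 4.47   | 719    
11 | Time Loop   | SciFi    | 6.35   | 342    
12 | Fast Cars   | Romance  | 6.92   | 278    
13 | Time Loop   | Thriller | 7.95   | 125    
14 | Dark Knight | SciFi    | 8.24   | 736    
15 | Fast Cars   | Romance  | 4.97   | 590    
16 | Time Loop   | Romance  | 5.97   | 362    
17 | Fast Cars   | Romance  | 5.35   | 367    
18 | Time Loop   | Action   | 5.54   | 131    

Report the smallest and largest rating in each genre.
SELECT genre, MIN(rating), MAX(rating)
FROM movies
GROUP BY genre

Result:
  Action: min=5.54, max=7.32
  Drama: min=8.93, max=8.93
  Romance: min=4.97, max=6.92
  SciFi: min=4.53, max=8.55
  Thriller: min=4.47, max=7.95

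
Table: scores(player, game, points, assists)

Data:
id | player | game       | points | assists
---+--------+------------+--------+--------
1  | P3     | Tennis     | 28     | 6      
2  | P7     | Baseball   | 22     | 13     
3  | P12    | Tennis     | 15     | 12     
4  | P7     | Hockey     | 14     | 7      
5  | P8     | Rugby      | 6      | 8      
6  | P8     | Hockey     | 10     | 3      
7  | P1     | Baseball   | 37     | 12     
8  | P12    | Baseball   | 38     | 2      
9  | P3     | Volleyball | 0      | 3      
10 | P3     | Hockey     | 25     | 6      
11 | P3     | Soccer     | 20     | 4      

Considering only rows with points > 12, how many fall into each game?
SELECT game, COUNT(*)
FROM scores
WHERE points > 12
GROUP BY game

Note: WHERE filters rows before grouping.

Result:
  Baseball: 3
  Hockey: 2
  Soccer: 1
  Tennis: 2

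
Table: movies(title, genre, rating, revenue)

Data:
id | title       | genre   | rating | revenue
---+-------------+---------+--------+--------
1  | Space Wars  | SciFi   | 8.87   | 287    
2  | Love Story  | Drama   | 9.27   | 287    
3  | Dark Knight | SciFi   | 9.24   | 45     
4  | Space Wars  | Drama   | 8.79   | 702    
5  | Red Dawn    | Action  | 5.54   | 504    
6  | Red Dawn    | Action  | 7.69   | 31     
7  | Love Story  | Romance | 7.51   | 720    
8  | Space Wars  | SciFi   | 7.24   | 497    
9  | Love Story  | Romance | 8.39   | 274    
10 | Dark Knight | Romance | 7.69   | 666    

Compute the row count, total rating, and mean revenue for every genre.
SELECT genre,
       COUNT(*) as cnt,
       SUM(rating) as total_rating,
       AVG(revenue) as avg_revenue
FROM movies
GROUP BY genre

Result:
  Action: 2 records, 13.23 total rating, 267.50 avg revenue
  Drama: 2 records, 18.06 total rating, 494.50 avg revenue
  Romance: 3 records, 23.59 total rating, 553.33 avg revenue
  SciFi: 3 records, 25.35 total rating, 276.33 avg revenue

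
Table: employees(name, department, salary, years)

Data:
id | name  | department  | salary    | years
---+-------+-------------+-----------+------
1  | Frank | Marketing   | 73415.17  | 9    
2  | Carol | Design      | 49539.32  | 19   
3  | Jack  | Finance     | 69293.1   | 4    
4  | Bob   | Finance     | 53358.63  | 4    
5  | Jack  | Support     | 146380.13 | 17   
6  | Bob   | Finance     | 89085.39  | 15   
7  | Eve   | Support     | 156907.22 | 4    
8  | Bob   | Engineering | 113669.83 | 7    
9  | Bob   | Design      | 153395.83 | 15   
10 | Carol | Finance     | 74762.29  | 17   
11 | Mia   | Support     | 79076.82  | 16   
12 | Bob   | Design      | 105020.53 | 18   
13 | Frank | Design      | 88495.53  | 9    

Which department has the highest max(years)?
SELECT department, MAX(years) as val
FROM employees
GROUP BY department
ORDER BY val DESC
LIMIT 1

Result: Design with max(years) = 19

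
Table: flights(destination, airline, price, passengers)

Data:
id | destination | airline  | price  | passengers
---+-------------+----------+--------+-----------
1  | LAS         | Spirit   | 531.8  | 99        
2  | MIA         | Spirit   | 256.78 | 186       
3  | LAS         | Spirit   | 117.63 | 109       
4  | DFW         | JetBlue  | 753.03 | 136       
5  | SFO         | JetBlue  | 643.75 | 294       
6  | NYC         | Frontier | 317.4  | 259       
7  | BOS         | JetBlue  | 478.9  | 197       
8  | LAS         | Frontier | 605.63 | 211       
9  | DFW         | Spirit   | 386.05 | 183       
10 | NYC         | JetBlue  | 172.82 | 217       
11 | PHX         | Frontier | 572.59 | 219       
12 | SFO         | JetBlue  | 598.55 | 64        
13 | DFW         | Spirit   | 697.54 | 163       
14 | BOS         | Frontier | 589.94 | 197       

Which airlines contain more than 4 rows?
SELECT airline, COUNT(*) as cnt
FROM flights
GROUP BY airline
HAVING COUNT(*) > 4

Result:
  JetBlue: 5
  Spirit: 5

Note: HAVING filters groups after aggregation, WHERE filters rows before.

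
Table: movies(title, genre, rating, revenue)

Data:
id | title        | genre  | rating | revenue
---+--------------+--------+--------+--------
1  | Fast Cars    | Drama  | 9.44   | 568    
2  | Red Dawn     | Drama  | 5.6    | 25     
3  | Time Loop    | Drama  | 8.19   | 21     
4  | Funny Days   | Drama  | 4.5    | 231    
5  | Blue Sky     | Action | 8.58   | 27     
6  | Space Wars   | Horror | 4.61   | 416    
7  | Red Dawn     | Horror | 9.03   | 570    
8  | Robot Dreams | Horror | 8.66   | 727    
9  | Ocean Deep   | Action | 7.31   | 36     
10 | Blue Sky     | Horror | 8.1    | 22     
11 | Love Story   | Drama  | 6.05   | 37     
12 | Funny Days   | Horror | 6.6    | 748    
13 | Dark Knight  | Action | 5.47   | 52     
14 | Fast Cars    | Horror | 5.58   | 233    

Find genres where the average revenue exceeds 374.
SELECT genre, AVG(revenue)
FROM movies
GROUP BY genre
HAVING AVG(revenue) > 374

Result:
  Horror: avg=452.67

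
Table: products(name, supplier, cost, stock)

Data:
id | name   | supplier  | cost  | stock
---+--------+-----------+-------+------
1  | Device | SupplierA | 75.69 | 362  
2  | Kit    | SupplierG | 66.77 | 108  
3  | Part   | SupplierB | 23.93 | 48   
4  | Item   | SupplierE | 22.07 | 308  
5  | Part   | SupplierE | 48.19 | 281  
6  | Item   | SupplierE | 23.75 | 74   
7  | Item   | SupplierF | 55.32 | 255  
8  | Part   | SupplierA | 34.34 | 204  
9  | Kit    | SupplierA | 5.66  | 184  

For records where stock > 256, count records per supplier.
SELECT supplier, COUNT(*)
FROM products
WHERE stock > 256
GROUP BY supplier

Note: WHERE filters rows before grouping.

Result:
  SupplierA: 1
  SupplierE: 2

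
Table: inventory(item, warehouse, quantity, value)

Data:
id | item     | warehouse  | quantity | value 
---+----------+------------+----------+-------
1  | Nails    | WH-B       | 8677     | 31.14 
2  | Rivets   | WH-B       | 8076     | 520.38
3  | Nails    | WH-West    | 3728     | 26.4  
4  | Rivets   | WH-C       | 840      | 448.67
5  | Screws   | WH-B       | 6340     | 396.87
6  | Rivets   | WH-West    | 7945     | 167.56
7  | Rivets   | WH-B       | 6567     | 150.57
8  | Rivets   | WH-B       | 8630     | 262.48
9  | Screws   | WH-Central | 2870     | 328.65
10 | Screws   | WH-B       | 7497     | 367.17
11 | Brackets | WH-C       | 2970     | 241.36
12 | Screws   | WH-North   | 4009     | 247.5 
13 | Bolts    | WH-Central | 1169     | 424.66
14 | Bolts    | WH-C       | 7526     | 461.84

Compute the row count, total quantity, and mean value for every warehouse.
SELECT warehouse,
       COUNT(*) as cnt,
       SUM(quantity) as total_quantity,
       AVG(value) as avg_value
FROM inventory
GROUP BY warehouse

Result:
  WH-B: 6 records, 45787 total quantity, 288.10 avg value
  WH-C: 3 records, 11336 total quantity, 383.96 avg value
  WH-Central: 2 records, 4039 total quantity, 376.66 avg value
  WH-North: 1 records, 4009 total quantity, 247.50 avg value
  WH-West: 2 records, 11673 total quantity, 96.98 avg value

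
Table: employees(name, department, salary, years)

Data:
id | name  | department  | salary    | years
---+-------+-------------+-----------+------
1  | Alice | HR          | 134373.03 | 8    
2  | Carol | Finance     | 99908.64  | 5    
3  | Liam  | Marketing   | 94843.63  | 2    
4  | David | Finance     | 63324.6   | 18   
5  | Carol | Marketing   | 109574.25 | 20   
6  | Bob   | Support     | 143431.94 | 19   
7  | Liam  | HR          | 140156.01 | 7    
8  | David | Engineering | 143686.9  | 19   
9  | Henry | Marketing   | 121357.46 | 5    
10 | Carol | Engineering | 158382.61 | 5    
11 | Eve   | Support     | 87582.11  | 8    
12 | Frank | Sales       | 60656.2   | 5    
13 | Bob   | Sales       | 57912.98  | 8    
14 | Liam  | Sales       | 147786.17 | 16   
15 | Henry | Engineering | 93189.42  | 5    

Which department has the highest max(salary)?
SELECT department, MAX(salary) as val
FROM employees
GROUP BY department
ORDER BY val DESC
LIMIT 1

Result: Engineering with max(salary) = 158382.61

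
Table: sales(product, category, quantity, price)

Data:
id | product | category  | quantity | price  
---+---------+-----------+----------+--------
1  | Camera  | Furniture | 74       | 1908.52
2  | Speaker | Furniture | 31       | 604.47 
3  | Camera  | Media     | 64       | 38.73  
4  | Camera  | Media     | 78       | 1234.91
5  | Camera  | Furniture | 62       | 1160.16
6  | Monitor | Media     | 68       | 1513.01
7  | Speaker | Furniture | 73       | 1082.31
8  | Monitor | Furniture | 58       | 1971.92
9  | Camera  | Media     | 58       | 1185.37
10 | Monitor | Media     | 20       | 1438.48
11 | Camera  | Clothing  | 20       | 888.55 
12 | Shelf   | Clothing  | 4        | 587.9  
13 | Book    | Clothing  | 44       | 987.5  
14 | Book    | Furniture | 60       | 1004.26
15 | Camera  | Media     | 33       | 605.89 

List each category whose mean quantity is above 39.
SELECT category, AVG(quantity)
FROM sales
GROUP BY category
HAVING AVG(quantity) > 39

Result:
  Furniture: avg=59.67
  Media: avg=53.50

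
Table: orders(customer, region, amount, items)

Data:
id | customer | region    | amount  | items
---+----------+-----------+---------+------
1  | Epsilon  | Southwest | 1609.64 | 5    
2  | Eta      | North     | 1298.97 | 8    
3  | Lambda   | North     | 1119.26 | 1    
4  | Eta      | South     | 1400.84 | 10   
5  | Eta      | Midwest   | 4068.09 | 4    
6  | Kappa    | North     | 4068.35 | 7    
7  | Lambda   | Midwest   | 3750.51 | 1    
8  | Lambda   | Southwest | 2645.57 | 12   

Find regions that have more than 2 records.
SELECT region, COUNT(*) as cnt
FROM orders
GROUP BY region
HAVING COUNT(*) > 2

Result:
  North: 3

Note: HAVING filters groups after aggregation, WHERE filters rows before.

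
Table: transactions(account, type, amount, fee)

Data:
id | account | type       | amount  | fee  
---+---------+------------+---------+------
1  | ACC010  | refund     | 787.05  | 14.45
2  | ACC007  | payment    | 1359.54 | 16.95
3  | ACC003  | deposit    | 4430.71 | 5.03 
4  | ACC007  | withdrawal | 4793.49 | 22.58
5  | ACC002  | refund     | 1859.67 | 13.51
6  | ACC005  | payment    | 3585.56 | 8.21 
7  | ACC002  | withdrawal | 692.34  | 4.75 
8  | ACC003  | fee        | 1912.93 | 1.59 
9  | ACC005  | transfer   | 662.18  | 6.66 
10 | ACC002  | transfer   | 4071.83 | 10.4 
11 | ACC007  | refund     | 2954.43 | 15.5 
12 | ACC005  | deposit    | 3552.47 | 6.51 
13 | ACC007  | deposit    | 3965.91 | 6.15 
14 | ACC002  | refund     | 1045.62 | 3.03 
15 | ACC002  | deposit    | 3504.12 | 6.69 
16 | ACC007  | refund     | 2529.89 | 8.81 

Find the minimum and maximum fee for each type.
SELECT type, MIN(fee), MAX(fee)
FROM transactions
GROUP BY type

Result:
  deposit: min=5.03, max=6.69
  fee: min=1.59, max=1.59
  payment: min=8.21, max=16.95
  refund: min=3.03, max=15.50
  transfer: min=6.66, max=10.40
  withdrawal: min=4.75, max=22.58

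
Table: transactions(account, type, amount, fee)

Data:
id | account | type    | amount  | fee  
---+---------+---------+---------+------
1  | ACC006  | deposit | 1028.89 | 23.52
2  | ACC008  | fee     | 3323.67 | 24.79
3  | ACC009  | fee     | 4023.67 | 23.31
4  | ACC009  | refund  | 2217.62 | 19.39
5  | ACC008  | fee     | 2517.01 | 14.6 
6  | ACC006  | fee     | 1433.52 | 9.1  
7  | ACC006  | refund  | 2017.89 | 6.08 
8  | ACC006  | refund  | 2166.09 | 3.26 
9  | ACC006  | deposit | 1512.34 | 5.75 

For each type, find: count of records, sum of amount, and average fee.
SELECT type,
       COUNT(*) as cnt,
       SUM(amount) as total_amount,
       AVG(fee) as avg_fee
FROM transactions
GROUP BY type

Result:
  deposit: 2 records, 2541.23 total amount, 14.64 avg fee
  fee: 4 records, 11297.87 total amount, 17.95 avg fee
  refund: 3 records, 6401.60 total amount, 9.58 avg fee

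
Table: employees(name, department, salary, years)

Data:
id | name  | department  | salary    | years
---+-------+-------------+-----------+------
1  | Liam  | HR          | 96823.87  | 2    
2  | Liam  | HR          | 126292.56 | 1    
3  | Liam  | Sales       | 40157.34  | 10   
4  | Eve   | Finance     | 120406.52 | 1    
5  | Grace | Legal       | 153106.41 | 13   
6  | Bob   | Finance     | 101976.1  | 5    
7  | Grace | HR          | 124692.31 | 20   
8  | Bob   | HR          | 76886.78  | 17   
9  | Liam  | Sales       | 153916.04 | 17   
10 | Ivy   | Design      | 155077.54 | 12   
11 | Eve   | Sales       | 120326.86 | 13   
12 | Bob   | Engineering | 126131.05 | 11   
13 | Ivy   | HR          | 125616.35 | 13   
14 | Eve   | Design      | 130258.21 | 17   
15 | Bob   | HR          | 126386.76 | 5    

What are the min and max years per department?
SELECT department, MIN(years), MAX(years)
FROM employees
GROUP BY department

Result:
  Design: min=12, max=17
  Engineering: min=11, max=11
  Finance: min=1, max=5
  HR: min=1, max=20
  Legal: min=13, max=13
  Sales: min=10, max=17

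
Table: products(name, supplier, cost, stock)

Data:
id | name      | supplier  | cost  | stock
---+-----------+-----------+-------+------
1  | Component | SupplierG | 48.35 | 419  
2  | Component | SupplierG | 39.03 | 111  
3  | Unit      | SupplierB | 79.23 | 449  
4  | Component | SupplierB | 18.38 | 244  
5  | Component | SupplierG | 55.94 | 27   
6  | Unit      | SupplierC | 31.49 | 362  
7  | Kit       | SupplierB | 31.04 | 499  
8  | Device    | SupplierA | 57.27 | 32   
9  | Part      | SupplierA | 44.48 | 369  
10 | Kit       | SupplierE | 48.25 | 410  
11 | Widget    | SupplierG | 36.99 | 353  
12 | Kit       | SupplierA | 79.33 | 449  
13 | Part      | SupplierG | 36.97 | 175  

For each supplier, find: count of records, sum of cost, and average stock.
SELECT supplier,
       COUNT(*) as cnt,
       SUM(cost) as total_cost,
       AVG(stock) as avg_stock
FROM products
GROUP BY supplier

Result:
  SupplierA: 3 records, 181.08 total cost, 283.33 avg stock
  SupplierB: 3 records, 128.65 total cost, 397.33 avg stock
  SupplierC: 1 records, 31.49 total cost, 362.00 avg stock
  SupplierE: 1 records, 48.25 total cost, 410.00 avg stock
  SupplierG: 5 records, 217.28 total cost, 217.00 avg stock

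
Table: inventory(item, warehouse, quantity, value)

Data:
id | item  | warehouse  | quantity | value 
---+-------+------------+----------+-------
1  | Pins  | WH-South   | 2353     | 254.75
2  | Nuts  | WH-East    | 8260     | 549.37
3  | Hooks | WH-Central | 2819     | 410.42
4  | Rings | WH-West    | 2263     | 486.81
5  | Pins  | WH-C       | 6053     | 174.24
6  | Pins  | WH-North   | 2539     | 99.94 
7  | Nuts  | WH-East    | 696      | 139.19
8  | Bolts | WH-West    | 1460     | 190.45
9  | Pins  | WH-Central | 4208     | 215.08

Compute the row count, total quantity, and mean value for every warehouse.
SELECT warehouse,
       COUNT(*) as cnt,
       SUM(quantity) as total_quantity,
       AVG(value) as avg_value
FROM inventory
GROUP BY warehouse

Result:
  WH-C: 1 records, 6053 total quantity, 174.24 avg value
  WH-Central: 2 records, 7027 total quantity, 312.75 avg value
  WH-East: 2 records, 8956 total quantity, 344.28 avg value
  WH-North: 1 records, 2539 total quantity, 99.94 avg value
  WH-South: 1 records, 2353 total quantity, 254.75 avg value
  WH-West: 2 records, 3723 total quantity, 338.63 avg value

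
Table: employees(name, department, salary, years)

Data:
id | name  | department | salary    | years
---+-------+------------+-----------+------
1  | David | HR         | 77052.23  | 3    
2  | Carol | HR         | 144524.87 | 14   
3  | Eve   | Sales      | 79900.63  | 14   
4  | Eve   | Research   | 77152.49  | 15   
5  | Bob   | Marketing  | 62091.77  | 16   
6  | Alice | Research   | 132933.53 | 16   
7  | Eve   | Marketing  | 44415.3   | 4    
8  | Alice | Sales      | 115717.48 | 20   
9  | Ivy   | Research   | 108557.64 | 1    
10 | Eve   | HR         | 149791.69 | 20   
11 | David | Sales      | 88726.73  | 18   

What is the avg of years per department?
SELECT department, AVG(years) as result
FROM employees
GROUP BY department

Result:
  HR: 12.33
  Marketing: 10.00
  Research: 10.67
  Sales: 17.33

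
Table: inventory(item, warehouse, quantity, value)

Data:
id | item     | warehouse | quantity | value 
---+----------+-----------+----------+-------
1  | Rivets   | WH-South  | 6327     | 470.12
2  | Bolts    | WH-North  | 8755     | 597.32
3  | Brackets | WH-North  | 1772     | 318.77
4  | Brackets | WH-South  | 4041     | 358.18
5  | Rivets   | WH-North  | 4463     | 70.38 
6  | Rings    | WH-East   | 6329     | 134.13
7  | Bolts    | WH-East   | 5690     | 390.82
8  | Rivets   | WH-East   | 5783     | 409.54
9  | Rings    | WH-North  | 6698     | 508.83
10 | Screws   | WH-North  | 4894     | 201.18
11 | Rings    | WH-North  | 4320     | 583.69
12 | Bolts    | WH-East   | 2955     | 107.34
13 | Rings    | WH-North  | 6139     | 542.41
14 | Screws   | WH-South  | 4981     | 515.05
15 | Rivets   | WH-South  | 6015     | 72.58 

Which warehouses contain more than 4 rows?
SELECT warehouse, COUNT(*) as cnt
FROM inventory
GROUP BY warehouse
HAVING COUNT(*) > 4

Result:
  WH-North: 7

Note: HAVING filters groups after aggregation, WHERE filters rows before.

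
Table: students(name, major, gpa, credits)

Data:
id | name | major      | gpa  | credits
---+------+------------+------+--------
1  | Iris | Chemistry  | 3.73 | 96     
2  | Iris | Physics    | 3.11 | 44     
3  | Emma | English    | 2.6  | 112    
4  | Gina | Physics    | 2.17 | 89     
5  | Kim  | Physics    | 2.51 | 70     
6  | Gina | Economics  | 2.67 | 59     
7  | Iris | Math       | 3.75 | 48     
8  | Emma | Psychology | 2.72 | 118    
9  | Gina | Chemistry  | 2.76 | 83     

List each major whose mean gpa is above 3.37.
SELECT major, AVG(gpa)
FROM students
GROUP BY major
HAVING AVG(gpa) > 3.37

Result:
  Math: avg=3.75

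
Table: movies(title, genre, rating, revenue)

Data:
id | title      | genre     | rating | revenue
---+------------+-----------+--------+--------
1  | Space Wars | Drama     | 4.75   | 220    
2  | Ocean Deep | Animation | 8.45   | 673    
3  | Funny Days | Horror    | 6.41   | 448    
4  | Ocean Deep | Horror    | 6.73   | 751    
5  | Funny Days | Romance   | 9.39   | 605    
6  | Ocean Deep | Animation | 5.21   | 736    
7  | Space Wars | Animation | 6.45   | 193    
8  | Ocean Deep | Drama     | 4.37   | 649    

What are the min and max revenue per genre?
SELECT genre, MIN(revenue), MAX(revenue)
FROM movies
GROUP BY genre

Result:
  Animation: min=193, max=736
  Drama: min=220, max=649
  Horror: min=448, max=751
  Romance: min=605, max=605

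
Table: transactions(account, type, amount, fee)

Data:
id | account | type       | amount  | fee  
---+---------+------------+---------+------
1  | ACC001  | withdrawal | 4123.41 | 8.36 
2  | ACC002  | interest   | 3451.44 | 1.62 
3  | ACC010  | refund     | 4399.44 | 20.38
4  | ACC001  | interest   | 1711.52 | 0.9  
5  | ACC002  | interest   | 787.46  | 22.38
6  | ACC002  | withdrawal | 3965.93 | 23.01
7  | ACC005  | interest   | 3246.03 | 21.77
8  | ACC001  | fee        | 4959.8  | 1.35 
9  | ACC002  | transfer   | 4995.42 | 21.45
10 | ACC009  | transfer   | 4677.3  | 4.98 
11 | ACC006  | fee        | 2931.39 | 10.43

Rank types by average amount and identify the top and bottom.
SELECT type, AVG(amount)
FROM transactions
GROUP BY type
ORDER BY AVG(amount)

All groups:
  interest: 2299.11
  fee: 3945.60
  withdrawal: 4044.67
  refund: 4399.44
  transfer: 4836.36

Highest: transfer (4836.36)
Lowest: interest (2299.11)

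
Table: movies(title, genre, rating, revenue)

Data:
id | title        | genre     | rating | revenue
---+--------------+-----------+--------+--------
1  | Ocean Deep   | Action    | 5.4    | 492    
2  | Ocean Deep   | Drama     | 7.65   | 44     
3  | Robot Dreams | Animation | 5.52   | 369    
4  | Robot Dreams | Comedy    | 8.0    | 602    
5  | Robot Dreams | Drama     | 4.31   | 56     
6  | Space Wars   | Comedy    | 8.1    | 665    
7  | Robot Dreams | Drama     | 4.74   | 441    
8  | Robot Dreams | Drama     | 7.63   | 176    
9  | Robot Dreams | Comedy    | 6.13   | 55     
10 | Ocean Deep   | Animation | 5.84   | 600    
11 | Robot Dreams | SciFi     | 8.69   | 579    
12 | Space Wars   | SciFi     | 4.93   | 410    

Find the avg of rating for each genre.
SELECT genre, AVG(rating) as result
FROM movies
GROUP BY genre

Result:
  Action: 5.40
  Animation: 5.68
  Comedy: 7.41
  Drama: 6.08
  SciFi: 6.81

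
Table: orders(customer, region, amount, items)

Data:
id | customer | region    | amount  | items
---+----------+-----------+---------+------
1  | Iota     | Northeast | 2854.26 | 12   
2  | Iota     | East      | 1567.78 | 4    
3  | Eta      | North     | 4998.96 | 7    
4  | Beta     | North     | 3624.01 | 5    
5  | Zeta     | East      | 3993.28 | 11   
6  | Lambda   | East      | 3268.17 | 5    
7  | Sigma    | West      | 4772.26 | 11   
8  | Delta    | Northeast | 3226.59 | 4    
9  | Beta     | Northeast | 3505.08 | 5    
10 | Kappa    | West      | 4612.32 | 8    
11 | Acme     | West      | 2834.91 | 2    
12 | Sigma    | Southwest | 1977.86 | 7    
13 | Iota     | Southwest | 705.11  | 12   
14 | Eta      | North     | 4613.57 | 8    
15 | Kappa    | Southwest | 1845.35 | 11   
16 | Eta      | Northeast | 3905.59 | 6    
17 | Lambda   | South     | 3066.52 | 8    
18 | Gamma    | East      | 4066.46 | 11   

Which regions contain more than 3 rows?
SELECT region, COUNT(*) as cnt
FROM orders
GROUP BY region
HAVING COUNT(*) > 3

Result:
  East: 4
  Northeast: 4

Note: HAVING filters groups after aggregation, WHERE filters rows before.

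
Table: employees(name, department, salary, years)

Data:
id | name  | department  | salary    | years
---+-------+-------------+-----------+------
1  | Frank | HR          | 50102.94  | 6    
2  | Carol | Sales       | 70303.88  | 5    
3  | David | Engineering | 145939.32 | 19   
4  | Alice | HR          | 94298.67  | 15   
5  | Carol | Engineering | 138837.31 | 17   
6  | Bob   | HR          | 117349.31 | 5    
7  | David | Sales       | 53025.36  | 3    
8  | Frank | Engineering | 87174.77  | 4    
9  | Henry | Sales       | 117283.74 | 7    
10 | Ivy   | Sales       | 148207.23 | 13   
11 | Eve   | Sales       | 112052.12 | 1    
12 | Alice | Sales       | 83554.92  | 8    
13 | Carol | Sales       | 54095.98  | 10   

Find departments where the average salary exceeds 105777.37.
SELECT department, AVG(salary)
FROM employees
GROUP BY department
HAVING AVG(salary) > 105777.37

Result:
  Engineering: avg=123983.80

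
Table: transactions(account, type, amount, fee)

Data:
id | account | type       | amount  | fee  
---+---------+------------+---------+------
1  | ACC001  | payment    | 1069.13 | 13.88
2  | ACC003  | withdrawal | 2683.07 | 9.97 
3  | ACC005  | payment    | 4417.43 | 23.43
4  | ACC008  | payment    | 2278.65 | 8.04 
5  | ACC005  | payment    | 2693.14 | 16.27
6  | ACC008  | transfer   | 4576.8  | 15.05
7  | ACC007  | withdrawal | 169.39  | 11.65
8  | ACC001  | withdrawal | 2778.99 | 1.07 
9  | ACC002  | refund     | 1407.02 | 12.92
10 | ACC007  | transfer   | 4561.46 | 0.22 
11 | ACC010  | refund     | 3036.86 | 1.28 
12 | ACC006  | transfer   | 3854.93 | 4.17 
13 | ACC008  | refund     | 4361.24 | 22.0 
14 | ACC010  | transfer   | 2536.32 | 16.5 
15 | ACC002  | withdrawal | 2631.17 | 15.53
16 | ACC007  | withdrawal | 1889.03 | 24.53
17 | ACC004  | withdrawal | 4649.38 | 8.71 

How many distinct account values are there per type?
SELECT type, COUNT(DISTINCT account)
FROM transactions
GROUP BY type

Result:
  payment: 3 distinct
  refund: 3 distinct
  transfer: 4 distinct
  withdrawal: 5 distinct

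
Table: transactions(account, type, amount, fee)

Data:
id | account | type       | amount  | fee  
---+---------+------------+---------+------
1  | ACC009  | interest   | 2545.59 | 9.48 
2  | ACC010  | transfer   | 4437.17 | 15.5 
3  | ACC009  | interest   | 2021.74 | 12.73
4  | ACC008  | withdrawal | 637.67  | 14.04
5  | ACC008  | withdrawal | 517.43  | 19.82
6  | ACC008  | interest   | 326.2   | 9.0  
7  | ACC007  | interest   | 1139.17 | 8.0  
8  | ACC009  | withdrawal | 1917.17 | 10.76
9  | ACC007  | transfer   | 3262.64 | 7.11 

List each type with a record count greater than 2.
SELECT type, COUNT(*) as cnt
FROM transactions
GROUP BY type
HAVING COUNT(*) > 2

Result:
  interest: 4
  withdrawal: 3

Note: HAVING filters groups after aggregation, WHERE filters rows before.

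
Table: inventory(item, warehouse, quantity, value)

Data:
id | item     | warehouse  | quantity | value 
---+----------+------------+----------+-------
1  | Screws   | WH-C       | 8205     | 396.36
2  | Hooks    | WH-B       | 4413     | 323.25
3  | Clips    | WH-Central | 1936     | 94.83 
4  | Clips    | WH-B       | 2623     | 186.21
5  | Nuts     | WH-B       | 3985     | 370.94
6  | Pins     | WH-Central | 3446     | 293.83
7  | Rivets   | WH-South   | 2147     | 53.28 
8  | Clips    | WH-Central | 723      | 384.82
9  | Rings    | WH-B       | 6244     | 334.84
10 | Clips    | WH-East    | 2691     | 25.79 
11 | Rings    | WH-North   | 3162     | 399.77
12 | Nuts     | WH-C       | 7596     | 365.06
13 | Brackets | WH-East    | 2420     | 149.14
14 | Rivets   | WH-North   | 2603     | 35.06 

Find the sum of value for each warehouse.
SELECT warehouse, SUM(value) as result
FROM inventory
GROUP BY warehouse

Result:
  WH-B: 1215.24
  WH-C: 761.42
  WH-Central: 773.48
  WH-East: 174.93
  WH-North: 434.83
  WH-South: 53.28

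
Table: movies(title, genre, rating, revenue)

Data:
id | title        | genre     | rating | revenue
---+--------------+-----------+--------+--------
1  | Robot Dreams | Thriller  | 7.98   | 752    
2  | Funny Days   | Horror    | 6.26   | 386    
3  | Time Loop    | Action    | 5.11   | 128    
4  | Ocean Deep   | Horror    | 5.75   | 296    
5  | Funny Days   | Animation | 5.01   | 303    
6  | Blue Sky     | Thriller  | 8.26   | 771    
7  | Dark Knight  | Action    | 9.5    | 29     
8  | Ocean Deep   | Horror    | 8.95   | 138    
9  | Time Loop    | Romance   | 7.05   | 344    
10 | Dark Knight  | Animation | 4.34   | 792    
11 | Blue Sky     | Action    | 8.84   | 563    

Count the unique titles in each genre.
SELECT genre, COUNT(DISTINCT title)
FROM movies
GROUP BY genre

Result:
  Action: 3 distinct
  Animation: 2 distinct
  Horror: 2 distinct
  Romance: 1 distinct
  Thriller: 2 distinct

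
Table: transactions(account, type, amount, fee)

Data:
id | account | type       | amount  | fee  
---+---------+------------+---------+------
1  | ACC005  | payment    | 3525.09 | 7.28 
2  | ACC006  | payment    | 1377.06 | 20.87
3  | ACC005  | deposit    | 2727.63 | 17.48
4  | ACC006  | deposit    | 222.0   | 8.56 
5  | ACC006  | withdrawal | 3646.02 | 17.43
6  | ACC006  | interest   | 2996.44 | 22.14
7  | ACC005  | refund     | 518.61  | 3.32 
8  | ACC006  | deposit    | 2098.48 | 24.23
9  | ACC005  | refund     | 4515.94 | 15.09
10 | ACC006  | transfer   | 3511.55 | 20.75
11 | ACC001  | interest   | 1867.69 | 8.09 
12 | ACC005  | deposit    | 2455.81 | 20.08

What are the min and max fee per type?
SELECT type, MIN(fee), MAX(fee)
FROM transactions
GROUP BY type

Result:
  deposit: min=8.56, max=24.23
  interest: min=8.09, max=22.14
  payment: min=7.28, max=20.87
  refund: min=3.32, max=15.09
  transfer: min=20.75, max=20.75
  withdrawal: min=17.43, max=17.43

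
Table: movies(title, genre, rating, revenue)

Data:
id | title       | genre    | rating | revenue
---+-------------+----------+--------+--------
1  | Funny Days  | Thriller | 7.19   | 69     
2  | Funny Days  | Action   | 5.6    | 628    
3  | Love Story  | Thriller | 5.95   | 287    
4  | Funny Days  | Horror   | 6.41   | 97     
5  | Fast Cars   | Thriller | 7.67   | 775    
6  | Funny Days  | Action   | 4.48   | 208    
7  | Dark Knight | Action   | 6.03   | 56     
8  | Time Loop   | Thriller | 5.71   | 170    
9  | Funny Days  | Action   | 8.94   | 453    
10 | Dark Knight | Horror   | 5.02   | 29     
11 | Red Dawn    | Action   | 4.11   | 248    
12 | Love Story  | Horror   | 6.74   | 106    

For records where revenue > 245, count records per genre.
SELECT genre, COUNT(*)
FROM movies
WHERE revenue > 245
GROUP BY genre

Note: WHERE filters rows before grouping.

Result:
  Action: 3
  Thriller: 2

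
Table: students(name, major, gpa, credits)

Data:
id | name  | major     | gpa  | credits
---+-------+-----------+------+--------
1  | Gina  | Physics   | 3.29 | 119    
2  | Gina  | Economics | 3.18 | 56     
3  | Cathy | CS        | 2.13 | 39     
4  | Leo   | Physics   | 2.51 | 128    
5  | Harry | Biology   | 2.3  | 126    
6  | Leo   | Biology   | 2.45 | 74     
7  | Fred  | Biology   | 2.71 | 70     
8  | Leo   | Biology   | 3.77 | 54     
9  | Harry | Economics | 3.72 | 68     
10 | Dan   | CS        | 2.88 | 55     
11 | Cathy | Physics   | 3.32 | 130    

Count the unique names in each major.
SELECT major, COUNT(DISTINCT name)
FROM students
GROUP BY major

Result:
  Biology: 3 distinct
  CS: 2 distinct
  Economics: 2 distinct
  Physics: 3 distinct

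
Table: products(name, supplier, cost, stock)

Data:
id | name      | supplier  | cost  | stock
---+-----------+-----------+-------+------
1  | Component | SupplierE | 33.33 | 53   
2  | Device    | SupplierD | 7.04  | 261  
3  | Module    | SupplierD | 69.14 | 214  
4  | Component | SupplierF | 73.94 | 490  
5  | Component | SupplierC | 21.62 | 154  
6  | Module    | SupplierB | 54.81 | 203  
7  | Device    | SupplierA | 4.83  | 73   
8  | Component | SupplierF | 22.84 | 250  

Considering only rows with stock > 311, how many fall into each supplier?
SELECT supplier, COUNT(*)
FROM products
WHERE stock > 311
GROUP BY supplier

Note: WHERE filters rows before grouping.

Result:
  SupplierF: 1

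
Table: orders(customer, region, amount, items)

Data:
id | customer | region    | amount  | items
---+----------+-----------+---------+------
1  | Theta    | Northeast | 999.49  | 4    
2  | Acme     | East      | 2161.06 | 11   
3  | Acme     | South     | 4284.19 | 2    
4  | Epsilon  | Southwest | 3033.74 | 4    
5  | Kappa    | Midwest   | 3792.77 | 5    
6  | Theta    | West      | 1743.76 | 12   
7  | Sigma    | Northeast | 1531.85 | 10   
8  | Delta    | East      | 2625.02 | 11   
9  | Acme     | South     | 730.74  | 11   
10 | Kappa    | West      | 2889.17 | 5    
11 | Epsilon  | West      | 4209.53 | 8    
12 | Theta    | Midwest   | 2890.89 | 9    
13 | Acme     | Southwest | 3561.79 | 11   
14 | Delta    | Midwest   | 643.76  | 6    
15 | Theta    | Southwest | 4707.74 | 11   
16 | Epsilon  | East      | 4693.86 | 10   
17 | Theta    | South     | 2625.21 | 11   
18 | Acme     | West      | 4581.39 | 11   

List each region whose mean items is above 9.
SELECT region, AVG(items)
FROM orders
GROUP BY region
HAVING AVG(items) > 9

Result:
  East: avg=10.67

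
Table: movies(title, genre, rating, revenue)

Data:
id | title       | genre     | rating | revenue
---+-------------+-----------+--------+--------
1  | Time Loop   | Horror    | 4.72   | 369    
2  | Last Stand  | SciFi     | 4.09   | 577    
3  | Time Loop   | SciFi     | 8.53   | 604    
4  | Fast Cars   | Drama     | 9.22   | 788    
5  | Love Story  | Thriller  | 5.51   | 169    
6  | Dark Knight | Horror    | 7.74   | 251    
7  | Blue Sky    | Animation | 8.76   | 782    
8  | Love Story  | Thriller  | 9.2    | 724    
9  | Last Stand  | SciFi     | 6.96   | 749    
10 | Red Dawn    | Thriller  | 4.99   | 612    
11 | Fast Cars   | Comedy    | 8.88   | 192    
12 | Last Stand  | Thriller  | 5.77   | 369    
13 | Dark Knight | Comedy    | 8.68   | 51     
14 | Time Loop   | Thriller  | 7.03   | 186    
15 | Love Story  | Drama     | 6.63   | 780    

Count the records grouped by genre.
SELECT genre, COUNT(*) as count
FROM movies
GROUP BY genre

Result:
  Animation: 1
  Comedy: 2
  Drama: 2
  Horror: 2
  SciFi: 3
  Thriller: 5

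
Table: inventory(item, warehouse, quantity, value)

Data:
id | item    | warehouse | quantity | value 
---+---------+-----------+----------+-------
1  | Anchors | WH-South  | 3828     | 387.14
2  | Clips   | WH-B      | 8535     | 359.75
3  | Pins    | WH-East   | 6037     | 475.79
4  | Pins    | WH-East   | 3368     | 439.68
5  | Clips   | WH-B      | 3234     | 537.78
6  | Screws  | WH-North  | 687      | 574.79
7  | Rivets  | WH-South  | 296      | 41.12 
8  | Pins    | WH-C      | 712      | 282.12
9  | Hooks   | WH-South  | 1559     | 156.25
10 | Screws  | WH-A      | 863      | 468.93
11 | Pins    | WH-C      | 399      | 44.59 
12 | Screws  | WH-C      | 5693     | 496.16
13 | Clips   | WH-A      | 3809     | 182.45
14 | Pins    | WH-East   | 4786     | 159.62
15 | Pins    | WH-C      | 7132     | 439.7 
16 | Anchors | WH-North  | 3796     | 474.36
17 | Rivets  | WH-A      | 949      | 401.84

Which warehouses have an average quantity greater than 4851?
SELECT warehouse, AVG(quantity)
FROM inventory
GROUP BY warehouse
HAVING AVG(quantity) > 4851

Result:
  WH-B: avg=5884.50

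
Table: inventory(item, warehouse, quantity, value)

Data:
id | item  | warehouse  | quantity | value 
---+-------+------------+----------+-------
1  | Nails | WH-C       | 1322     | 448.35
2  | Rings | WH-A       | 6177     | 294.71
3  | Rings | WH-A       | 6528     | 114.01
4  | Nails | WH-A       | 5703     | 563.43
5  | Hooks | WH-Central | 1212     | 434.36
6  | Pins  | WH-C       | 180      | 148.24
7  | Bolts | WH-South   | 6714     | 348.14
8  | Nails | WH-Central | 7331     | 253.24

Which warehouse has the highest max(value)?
SELECT warehouse, MAX(value) as val
FROM inventory
GROUP BY warehouse
ORDER BY val DESC
LIMIT 1

Result: WH-A with max(value) = 563.43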